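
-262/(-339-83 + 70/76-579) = 9956/38003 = 0.26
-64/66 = -32/33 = -0.97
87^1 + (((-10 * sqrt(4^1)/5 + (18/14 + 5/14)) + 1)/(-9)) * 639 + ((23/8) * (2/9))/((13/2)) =150250/819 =183.46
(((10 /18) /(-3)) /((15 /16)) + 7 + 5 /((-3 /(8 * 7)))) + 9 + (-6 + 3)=-6523 /81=-80.53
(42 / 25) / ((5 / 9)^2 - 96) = -3402 / 193775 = -0.02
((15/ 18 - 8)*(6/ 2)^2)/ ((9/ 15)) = -215/ 2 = -107.50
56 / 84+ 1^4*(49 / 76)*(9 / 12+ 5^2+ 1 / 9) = 2497 / 144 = 17.34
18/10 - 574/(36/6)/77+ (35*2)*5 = 57842/165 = 350.56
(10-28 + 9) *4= -36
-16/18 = -8/9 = -0.89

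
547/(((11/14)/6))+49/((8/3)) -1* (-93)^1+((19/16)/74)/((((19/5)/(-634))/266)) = 5822195/1628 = 3576.29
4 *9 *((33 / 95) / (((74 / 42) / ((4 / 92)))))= 24948 / 80845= 0.31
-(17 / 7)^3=-4913 / 343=-14.32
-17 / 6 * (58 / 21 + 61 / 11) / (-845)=32623 / 1171170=0.03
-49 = -49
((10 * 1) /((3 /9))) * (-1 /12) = -5 /2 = -2.50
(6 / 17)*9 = 54 / 17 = 3.18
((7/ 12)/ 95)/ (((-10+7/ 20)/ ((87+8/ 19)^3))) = -32077974467/ 75455859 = -425.12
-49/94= -0.52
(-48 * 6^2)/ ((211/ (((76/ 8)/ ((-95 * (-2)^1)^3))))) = -108/ 9521375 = -0.00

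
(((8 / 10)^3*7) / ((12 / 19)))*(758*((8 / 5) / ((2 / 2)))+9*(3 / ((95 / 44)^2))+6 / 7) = 1232619104 / 178125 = 6919.97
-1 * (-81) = 81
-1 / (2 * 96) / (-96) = 1 / 18432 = 0.00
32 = 32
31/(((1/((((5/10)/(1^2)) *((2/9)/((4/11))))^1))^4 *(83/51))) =7715807/46469376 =0.17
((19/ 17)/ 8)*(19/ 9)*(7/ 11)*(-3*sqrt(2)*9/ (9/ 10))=-12635*sqrt(2)/ 2244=-7.96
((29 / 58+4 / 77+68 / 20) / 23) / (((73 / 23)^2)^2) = 37024181 / 21866645570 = 0.00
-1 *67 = -67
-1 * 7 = -7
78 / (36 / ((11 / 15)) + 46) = 429 / 523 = 0.82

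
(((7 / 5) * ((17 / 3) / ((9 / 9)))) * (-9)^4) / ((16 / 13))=42291.11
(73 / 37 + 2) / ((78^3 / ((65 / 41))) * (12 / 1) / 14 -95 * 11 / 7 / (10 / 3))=3430 / 221467607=0.00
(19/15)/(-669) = -19/10035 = -0.00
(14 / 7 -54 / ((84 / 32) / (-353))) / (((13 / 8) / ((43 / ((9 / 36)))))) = 69964096 / 91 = 768836.22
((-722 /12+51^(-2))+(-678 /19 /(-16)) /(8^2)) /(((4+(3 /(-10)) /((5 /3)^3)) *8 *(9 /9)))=-950923313125 /497852540928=-1.91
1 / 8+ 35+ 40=601 / 8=75.12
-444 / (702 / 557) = -41218 / 117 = -352.29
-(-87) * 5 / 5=87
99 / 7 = 14.14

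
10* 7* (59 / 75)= 55.07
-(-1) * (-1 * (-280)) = 280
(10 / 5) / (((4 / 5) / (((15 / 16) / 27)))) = 25 / 288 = 0.09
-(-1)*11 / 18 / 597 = 11 / 10746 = 0.00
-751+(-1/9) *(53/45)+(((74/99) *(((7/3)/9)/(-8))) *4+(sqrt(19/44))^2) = -40137551/53460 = -750.80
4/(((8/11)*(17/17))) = 11/2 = 5.50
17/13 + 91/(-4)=-1115/52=-21.44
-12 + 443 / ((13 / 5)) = 2059 / 13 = 158.38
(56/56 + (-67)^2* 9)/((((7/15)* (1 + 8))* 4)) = 101005/42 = 2404.88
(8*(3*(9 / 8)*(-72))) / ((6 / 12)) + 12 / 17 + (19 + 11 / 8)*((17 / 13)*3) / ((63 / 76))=-35186831 / 9282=-3790.87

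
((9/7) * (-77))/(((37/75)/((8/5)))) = -11880/37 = -321.08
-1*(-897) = 897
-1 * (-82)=82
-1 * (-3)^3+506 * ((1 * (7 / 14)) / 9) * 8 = 2267 / 9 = 251.89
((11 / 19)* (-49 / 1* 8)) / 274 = -2156 / 2603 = -0.83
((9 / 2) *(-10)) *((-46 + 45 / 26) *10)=258975 / 13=19921.15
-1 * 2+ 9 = 7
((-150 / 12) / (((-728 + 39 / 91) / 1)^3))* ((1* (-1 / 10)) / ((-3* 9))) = 1715 / 14267398250556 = 0.00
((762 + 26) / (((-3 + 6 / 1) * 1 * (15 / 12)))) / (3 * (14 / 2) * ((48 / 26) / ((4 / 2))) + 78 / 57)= 389272 / 38445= 10.13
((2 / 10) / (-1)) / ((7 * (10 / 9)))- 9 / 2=-792 / 175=-4.53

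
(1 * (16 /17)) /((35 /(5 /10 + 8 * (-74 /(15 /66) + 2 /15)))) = -624776 /8925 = -70.00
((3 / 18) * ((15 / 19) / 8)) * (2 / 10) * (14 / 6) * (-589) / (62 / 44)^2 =-847 / 372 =-2.28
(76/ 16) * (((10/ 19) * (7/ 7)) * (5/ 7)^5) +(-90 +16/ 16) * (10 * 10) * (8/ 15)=-478616485/ 100842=-4746.20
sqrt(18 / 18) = 1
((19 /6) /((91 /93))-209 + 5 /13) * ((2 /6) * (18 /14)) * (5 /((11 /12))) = -480.11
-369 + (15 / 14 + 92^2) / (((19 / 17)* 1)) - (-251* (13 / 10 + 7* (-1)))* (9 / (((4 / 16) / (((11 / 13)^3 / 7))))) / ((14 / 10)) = 16449210979 / 4090814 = 4021.01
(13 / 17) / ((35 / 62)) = 806 / 595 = 1.35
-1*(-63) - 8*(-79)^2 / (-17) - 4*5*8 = 48279 / 17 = 2839.94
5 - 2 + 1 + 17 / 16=5.06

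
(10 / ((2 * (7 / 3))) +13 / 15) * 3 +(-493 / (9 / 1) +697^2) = 153015424 / 315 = 485763.25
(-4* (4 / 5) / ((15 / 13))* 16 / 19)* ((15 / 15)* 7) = -23296 / 1425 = -16.35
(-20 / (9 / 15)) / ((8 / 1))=-25 / 6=-4.17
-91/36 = -2.53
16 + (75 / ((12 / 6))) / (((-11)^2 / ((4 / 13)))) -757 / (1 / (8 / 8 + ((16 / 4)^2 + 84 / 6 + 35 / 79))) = -2955850202 / 124267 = -23786.28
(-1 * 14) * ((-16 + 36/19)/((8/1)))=469/19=24.68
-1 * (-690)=690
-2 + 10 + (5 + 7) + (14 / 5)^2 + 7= 871 / 25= 34.84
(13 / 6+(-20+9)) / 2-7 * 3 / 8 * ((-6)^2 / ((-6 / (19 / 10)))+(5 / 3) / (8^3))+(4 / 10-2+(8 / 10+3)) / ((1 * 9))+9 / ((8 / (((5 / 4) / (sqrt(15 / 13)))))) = 3 * sqrt(195) / 32+4745177 / 184320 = 27.05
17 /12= 1.42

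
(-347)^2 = 120409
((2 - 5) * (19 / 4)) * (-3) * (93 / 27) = 589 / 4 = 147.25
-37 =-37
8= 8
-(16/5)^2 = -256/25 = -10.24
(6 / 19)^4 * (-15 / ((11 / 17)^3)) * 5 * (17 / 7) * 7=-8118241200 / 173457251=-46.80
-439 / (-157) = 439 / 157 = 2.80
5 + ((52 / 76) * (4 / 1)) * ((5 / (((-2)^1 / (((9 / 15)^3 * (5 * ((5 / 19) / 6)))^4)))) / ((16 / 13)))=198086811191 / 39617584000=5.00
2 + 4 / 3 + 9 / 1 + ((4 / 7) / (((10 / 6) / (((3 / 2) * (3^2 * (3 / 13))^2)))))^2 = 1811087977 / 104961675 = 17.25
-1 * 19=-19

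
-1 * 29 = -29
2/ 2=1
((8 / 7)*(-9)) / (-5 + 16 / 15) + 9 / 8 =12357 / 3304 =3.74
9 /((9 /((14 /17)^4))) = 38416 /83521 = 0.46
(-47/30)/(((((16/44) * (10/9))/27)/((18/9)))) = -41877/200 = -209.38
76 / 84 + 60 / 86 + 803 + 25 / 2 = 1475687 / 1806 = 817.10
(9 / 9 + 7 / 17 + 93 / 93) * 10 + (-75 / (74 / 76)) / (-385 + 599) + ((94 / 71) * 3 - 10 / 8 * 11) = 267205629 / 19114052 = 13.98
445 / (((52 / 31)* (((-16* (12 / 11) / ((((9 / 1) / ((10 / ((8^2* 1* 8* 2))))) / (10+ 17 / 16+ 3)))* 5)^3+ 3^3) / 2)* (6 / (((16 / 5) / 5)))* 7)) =30804889567232 / 93875901959385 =0.33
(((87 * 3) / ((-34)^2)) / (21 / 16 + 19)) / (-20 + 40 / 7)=-1827 / 2348125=-0.00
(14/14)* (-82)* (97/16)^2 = -385769/128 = -3013.82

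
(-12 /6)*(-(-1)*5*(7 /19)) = -70 /19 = -3.68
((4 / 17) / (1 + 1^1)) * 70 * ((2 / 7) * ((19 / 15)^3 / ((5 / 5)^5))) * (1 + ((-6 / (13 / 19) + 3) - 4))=-2085136 / 49725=-41.93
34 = 34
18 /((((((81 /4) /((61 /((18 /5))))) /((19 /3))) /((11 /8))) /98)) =3123505 /243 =12853.93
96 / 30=16 / 5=3.20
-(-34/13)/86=17/559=0.03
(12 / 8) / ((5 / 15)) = 9 / 2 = 4.50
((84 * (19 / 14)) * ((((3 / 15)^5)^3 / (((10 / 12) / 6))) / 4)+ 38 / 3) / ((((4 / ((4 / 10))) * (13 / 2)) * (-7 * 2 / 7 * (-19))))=152587890706 / 29754638671875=0.01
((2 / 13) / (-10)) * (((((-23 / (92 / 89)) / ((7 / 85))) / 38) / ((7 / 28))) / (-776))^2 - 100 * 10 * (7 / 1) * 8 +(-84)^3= -359316072478582357 / 553898345728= -648704.00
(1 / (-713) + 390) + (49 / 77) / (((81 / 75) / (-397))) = 33050818 / 211761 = 156.08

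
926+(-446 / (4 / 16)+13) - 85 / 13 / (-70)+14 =-151225 / 182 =-830.91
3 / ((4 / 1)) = 3 / 4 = 0.75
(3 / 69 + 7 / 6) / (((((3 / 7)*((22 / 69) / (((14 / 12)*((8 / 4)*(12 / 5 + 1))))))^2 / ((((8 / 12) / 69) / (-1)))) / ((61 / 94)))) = -7068647243 / 276388200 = -25.58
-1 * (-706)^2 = -498436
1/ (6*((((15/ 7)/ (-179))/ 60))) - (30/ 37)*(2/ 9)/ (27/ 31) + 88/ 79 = -197561270/ 236763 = -834.43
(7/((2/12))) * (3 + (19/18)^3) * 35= 5966975/972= 6138.86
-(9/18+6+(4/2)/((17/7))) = -249/34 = -7.32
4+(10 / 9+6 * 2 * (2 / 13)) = 814 / 117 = 6.96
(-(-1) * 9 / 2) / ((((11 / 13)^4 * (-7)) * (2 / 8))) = -514098 / 102487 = -5.02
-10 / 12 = -5 / 6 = -0.83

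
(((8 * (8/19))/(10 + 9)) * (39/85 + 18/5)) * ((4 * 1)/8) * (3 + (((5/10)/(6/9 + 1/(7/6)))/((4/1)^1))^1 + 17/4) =129513/49096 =2.64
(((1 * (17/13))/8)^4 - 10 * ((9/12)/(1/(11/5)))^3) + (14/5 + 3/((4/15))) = -90285402151/2924646400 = -30.87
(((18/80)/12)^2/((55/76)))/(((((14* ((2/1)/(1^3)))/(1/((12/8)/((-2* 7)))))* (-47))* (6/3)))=57/33088000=0.00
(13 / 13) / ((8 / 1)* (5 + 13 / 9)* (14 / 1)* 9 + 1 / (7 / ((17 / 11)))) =77 / 500209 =0.00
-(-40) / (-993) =-40 / 993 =-0.04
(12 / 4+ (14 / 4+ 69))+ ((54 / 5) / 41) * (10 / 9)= 6215 / 82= 75.79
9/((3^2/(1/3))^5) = 1/1594323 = 0.00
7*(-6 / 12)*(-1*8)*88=2464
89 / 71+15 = 1154 / 71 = 16.25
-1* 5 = -5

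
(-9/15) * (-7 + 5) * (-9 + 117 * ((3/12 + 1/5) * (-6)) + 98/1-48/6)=-7047/25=-281.88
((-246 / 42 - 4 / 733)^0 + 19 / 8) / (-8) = -27 / 64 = -0.42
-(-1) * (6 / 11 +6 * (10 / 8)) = 177 / 22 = 8.05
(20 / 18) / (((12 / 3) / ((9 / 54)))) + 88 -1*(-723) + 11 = 88781 / 108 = 822.05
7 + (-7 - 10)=-10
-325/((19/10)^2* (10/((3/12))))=-1625/722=-2.25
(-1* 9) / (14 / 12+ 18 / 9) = -54 / 19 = -2.84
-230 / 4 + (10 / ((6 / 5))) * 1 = -295 / 6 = -49.17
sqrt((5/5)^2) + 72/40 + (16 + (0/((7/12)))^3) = 94/5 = 18.80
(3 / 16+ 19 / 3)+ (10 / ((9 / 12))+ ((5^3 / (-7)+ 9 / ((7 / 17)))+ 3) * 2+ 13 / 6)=1729 / 48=36.02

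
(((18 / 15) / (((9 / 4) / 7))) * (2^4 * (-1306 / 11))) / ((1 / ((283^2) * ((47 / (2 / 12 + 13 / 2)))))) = -1101189151552 / 275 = -4004324187.46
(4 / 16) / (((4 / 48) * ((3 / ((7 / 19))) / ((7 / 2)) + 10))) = 147 / 604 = 0.24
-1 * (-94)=94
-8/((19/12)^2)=-1152/361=-3.19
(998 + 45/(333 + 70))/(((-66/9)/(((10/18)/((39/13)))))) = -2011195/79794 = -25.20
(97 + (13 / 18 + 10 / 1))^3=7290099019 / 5832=1250016.98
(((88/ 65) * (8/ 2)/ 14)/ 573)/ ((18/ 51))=1496/ 782145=0.00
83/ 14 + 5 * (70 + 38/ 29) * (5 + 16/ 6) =3336701/ 1218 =2739.49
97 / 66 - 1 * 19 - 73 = -5975 / 66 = -90.53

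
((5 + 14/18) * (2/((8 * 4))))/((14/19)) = 0.49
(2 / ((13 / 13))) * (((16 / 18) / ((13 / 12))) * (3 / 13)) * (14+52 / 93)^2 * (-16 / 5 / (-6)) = 938657792 / 21925215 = 42.81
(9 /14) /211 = 9 /2954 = 0.00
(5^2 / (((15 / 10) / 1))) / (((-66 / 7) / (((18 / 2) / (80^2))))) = -7 / 2816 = -0.00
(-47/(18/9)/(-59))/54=47/6372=0.01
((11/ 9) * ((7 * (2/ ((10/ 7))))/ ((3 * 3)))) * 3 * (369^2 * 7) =3805447.80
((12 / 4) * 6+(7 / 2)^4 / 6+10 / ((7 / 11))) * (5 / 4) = 197315 / 2688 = 73.41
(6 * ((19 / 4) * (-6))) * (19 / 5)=-3249 / 5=-649.80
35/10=7/2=3.50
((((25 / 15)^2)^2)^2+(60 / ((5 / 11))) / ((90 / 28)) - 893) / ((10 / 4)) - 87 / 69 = -318.22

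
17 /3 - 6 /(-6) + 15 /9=25 /3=8.33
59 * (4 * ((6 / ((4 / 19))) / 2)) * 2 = 6726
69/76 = 0.91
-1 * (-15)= 15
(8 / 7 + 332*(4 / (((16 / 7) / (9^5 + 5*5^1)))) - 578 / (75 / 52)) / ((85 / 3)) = 18018837058 / 14875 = 1211350.39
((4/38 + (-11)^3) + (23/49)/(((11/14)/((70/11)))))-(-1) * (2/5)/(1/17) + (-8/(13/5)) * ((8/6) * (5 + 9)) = -617642791/448305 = -1377.73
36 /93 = 12 /31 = 0.39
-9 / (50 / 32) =-144 / 25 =-5.76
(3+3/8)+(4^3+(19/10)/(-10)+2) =13837/200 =69.18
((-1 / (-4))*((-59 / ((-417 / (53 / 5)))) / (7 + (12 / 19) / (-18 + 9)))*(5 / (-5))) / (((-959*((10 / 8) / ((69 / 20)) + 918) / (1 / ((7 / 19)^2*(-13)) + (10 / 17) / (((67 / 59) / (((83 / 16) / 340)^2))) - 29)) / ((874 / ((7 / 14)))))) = -113729813837743140655797 / 35819919862468430031616000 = -0.00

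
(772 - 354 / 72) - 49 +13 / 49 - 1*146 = 336541 / 588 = 572.35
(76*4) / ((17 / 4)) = 1216 / 17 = 71.53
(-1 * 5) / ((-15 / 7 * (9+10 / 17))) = 119 / 489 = 0.24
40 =40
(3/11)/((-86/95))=-285/946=-0.30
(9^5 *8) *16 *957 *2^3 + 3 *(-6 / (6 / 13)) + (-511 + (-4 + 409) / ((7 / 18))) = 405062916464 / 7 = 57866130923.43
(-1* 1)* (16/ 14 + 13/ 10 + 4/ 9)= -1819/ 630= -2.89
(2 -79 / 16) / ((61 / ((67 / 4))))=-3149 / 3904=-0.81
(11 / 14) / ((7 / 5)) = 55 / 98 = 0.56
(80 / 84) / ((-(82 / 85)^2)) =-36125 / 35301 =-1.02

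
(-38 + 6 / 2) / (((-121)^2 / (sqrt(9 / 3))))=-35 * sqrt(3) / 14641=-0.00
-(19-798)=779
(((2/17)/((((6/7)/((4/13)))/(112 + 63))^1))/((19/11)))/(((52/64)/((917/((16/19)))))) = 49426300/8619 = 5734.57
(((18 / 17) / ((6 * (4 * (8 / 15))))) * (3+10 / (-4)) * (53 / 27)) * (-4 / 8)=-0.04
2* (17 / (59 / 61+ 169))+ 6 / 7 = 1.06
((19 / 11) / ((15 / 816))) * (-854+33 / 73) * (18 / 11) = -5796232416 / 44165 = -131240.40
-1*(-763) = 763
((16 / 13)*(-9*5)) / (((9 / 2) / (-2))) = 320 / 13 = 24.62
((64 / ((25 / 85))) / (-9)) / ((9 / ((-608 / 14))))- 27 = 254207 / 2835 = 89.67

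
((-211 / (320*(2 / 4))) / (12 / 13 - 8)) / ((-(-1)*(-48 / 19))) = -0.07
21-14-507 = -500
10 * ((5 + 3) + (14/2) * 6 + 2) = 520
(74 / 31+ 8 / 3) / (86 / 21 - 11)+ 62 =55080 / 899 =61.27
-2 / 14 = -1 / 7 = -0.14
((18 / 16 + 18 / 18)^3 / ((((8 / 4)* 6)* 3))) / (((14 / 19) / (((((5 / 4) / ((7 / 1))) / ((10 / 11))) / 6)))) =1026817 / 86704128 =0.01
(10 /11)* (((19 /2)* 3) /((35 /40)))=2280 /77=29.61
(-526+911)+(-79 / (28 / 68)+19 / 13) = 194.60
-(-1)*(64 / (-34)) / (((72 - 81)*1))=0.21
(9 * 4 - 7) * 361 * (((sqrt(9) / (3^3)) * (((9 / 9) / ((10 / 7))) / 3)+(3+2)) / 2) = 14206433 / 540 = 26308.21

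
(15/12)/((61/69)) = 1.41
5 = 5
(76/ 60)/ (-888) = -19/ 13320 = -0.00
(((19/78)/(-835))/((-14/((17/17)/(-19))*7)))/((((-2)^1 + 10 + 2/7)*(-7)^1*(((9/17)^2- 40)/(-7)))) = 289/607073343240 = 0.00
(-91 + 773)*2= 1364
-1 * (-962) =962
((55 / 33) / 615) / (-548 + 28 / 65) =-65 / 13133448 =-0.00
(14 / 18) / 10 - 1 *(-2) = 187 / 90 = 2.08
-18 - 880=-898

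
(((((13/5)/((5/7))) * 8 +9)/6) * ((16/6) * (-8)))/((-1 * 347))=30496/78075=0.39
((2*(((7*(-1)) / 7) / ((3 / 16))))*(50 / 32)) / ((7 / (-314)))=747.62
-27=-27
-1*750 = -750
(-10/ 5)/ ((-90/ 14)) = 14/ 45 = 0.31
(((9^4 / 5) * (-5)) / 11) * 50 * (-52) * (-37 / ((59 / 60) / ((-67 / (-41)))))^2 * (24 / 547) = 9057538354400640000 / 35208842537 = 257251806.70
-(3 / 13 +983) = -12782 / 13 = -983.23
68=68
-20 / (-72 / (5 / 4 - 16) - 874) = 590 / 25639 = 0.02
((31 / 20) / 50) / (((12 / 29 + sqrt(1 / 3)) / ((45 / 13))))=-72819 / 265850 + 234639 * sqrt(3) / 1063400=0.11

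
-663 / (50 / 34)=-11271 / 25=-450.84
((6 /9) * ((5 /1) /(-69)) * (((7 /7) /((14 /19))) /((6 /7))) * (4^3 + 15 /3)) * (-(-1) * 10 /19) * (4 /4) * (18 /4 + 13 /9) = -2675 /162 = -16.51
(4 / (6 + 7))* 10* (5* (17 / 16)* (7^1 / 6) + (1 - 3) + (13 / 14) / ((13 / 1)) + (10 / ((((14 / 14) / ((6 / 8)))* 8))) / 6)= 7435 / 546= 13.62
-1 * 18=-18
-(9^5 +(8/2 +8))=-59061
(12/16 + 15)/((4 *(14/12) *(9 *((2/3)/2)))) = 9/8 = 1.12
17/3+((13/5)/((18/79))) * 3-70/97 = 38003/970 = 39.18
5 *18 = 90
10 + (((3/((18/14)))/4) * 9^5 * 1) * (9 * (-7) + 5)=-3995629/2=-1997814.50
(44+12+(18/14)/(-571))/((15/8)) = 1790584/59955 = 29.87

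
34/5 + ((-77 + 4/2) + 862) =3969/5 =793.80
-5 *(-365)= 1825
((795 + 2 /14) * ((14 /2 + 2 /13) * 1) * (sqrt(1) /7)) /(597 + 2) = 517638 /381563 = 1.36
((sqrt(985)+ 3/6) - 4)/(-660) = 7/1320 - sqrt(985)/660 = -0.04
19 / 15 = 1.27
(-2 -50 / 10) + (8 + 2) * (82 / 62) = 193 / 31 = 6.23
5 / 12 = 0.42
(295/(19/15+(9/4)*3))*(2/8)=4425/481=9.20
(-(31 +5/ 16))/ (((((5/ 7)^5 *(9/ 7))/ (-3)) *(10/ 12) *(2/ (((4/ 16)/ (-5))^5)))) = -58942149/ 800000000000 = -0.00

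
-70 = -70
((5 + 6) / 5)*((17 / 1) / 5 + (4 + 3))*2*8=9152 / 25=366.08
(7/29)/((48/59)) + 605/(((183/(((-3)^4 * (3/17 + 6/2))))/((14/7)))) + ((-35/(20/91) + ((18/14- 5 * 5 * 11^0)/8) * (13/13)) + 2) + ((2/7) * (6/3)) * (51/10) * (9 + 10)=80668901507/50522640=1596.69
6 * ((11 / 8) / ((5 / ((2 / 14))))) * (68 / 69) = 187 / 805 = 0.23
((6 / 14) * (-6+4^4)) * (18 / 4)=3375 / 7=482.14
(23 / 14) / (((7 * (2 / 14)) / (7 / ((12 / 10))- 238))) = -4577 / 12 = -381.42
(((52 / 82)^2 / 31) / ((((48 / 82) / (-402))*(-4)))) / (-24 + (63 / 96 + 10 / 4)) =-90584 / 847757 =-0.11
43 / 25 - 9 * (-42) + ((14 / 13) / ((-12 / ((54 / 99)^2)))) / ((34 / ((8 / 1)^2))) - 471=-61056562 / 668525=-91.33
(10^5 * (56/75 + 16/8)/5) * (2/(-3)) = -329600/9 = -36622.22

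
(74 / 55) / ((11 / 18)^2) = 23976 / 6655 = 3.60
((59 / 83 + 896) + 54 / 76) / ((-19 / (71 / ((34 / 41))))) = -4043.95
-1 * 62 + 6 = -56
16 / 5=3.20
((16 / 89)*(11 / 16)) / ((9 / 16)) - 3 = -2227 / 801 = -2.78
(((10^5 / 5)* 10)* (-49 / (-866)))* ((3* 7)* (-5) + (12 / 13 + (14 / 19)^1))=-125072500000 / 106951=-1169437.41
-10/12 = -0.83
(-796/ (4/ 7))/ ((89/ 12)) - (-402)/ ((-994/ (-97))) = -6572619/ 44233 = -148.59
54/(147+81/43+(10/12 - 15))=13932/34757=0.40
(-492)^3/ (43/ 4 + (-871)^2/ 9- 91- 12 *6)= -4287437568/ 3029083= -1415.42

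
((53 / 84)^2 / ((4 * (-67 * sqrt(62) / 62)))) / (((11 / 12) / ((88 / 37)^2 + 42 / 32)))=-428802277 * sqrt(62) / 37968919296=-0.09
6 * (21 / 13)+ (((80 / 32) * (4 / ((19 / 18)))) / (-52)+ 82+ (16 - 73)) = 8524 / 247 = 34.51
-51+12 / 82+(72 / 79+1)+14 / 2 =-135851 / 3239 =-41.94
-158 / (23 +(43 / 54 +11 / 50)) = -106650 / 16211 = -6.58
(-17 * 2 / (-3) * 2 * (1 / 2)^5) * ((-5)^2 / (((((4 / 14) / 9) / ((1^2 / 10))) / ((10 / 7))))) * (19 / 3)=8075 / 16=504.69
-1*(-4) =4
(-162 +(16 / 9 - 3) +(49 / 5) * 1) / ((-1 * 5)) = 6904 / 225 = 30.68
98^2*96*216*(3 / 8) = 74680704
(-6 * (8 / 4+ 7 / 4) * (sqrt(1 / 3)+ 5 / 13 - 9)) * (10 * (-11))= -277200 / 13+ 825 * sqrt(3)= -19894.14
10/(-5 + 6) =10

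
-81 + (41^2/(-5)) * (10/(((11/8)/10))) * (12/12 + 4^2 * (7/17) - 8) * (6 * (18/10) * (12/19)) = 243712719/3553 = 68593.50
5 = 5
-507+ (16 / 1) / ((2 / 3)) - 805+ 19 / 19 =-1287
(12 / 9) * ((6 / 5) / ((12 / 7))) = 14 / 15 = 0.93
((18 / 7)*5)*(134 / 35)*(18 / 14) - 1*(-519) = 199725 / 343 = 582.29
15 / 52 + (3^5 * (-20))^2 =1228219215 / 52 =23619600.29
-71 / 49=-1.45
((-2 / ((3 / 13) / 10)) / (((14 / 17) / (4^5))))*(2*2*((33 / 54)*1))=-49786880 / 189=-263422.65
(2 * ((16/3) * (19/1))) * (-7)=-1418.67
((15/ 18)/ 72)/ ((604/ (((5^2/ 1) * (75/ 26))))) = 3125/ 2261376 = 0.00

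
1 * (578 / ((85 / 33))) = 1122 / 5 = 224.40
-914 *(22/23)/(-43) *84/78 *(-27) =-7600824/12857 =-591.18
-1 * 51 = -51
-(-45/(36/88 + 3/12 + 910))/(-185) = -396/1482553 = -0.00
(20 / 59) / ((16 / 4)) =5 / 59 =0.08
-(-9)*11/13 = 99/13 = 7.62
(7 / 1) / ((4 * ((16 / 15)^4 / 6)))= 1063125 / 131072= 8.11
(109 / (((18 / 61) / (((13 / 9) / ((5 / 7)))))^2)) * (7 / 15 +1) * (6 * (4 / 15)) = 147782030396 / 12301875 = 12012.97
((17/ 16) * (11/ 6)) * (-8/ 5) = -3.12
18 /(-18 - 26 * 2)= -9 /35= -0.26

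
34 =34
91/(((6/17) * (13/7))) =833/6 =138.83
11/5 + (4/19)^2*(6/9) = 12073/5415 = 2.23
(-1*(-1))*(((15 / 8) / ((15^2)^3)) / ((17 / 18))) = 1 / 5737500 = 0.00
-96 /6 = -16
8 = 8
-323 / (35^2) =-323 / 1225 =-0.26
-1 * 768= -768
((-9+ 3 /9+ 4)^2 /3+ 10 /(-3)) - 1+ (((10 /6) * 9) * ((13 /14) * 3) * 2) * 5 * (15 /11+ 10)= 4751.30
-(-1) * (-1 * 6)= -6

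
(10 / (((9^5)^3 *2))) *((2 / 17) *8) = 80 / 3500149245609033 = 0.00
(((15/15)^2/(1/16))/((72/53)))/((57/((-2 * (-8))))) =3.31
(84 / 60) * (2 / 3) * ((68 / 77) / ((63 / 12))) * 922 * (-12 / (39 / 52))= -8025088 / 3465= -2316.04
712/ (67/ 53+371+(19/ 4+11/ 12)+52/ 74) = 1.88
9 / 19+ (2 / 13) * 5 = 307 / 247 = 1.24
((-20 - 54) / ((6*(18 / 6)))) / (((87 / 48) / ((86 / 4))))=-12728 / 261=-48.77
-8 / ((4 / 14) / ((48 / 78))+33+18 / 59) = -13216 / 55787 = -0.24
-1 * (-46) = 46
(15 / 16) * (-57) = -855 / 16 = -53.44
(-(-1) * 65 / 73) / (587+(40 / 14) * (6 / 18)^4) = 36855 / 24297977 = 0.00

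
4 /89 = 0.04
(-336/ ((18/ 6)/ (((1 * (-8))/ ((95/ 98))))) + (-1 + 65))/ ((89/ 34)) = 3192192/ 8455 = 377.55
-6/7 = -0.86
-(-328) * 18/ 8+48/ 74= 27330/ 37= 738.65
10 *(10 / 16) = 25 / 4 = 6.25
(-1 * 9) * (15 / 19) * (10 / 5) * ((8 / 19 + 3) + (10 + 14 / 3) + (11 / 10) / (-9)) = -92163 / 361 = -255.30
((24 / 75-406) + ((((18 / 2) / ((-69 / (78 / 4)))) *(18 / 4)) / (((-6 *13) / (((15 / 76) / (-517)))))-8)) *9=-672928713909 / 180743200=-3723.12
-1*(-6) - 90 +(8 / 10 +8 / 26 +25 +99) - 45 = -253 / 65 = -3.89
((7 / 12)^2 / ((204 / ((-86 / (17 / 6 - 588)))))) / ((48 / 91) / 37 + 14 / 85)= 35471345 / 25895001312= 0.00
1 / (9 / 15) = 5 / 3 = 1.67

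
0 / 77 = 0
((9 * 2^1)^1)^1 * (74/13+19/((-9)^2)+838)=1777310/117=15190.68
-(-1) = 1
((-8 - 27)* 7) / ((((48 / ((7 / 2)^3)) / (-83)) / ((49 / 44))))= 20227.89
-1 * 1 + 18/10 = 4/5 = 0.80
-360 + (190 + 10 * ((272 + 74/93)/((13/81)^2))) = 553951270/5239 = 105736.07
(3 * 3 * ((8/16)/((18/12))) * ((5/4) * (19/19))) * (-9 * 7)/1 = -945/4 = -236.25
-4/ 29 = -0.14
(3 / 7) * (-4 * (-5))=60 / 7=8.57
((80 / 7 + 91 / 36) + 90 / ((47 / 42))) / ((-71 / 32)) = -8942872 / 210231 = -42.54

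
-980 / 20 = -49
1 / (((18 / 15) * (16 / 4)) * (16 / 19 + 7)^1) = 95 / 3576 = 0.03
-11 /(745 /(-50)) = 0.74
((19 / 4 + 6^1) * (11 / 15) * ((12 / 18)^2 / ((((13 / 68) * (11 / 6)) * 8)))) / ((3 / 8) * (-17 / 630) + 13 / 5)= 81872 / 169689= 0.48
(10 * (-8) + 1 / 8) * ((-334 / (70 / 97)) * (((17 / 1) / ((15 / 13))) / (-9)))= -254178509 / 4200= -60518.69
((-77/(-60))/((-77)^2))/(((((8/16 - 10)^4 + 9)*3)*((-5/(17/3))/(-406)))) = 3944/968702625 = 0.00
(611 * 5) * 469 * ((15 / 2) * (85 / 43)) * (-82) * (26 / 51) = -38183986750 / 43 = -887999691.86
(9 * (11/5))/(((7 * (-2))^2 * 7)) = 99/6860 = 0.01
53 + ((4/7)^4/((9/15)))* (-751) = -579521/7203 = -80.46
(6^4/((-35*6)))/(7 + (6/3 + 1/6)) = -0.67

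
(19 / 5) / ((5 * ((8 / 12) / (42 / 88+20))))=51357 / 2200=23.34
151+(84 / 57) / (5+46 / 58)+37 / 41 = 711181 / 4674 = 152.16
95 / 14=6.79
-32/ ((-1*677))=32/ 677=0.05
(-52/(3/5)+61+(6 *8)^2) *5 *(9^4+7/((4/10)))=449640475/6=74940079.17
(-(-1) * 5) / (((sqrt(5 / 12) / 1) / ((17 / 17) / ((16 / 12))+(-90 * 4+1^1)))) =-1433 * sqrt(15) / 2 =-2774.99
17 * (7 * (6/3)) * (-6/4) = -357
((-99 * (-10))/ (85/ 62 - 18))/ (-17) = 61380/ 17527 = 3.50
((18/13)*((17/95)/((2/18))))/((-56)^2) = 1377/1936480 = 0.00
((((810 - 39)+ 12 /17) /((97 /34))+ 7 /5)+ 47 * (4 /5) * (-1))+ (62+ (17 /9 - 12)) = 286.18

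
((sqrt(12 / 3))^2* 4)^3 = 4096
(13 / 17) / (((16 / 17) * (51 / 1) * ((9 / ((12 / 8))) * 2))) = 0.00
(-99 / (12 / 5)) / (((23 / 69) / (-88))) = 10890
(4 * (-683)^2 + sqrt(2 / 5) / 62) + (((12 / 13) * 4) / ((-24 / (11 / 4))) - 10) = sqrt(10) / 310 + 48514585 / 26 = 1865945.59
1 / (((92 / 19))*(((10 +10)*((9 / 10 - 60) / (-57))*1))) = 361 / 36248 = 0.01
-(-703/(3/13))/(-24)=-9139/72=-126.93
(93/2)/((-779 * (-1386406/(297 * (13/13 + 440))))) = 248589/44082052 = 0.01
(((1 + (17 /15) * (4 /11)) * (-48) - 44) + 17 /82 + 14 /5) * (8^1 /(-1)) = 870.20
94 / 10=47 / 5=9.40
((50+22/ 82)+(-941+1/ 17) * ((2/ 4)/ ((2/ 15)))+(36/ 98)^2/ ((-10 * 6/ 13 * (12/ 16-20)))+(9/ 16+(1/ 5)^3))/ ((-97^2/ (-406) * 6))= -25991683565395259/ 1039231596018000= -25.01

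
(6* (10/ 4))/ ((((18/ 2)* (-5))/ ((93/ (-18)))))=31/ 18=1.72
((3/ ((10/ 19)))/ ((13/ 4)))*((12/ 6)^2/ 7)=456/ 455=1.00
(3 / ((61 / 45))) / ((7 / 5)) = 675 / 427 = 1.58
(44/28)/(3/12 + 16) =44/455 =0.10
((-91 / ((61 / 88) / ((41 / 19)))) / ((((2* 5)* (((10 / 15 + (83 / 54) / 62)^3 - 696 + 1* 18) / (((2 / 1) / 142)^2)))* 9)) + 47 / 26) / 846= 0.00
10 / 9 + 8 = 82 / 9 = 9.11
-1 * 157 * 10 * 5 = -7850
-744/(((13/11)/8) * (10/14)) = -458304/65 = -7050.83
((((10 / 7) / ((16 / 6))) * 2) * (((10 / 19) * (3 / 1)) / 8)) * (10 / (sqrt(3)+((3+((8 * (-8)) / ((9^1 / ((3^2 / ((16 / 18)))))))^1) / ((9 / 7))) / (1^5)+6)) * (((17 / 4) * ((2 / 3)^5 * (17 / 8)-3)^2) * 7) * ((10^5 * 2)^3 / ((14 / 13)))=-215750224421875000000000000 / 2970083781-1508742828125000000000000 * sqrt(3) / 990027927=-75280664994641097.05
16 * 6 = 96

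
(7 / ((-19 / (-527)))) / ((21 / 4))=2108 / 57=36.98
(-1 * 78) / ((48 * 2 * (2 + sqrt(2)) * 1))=-13 / 16 + 13 * sqrt(2) / 32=-0.24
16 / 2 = 8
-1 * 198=-198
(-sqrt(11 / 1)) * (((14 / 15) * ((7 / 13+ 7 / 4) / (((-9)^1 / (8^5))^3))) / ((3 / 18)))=29308581949997056 * sqrt(11) / 47385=2051399587749.77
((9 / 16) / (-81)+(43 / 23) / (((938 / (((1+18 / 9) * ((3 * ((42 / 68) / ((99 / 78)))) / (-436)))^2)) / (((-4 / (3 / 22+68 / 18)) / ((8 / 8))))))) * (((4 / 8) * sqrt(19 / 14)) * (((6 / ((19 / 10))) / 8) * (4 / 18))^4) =-1127718556981525 * sqrt(266) / 76794090715814229793728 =-0.00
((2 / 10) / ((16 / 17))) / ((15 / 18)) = 51 / 200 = 0.26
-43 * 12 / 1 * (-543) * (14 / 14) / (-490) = -140094 / 245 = -571.81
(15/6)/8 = 5/16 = 0.31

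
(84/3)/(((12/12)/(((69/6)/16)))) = 161/8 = 20.12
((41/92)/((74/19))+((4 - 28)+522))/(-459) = -3391163/3124872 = -1.09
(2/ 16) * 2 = 1/ 4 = 0.25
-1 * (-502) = 502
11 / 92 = 0.12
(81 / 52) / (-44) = -81 / 2288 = -0.04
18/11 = 1.64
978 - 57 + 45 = 966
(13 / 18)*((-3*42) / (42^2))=-13 / 252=-0.05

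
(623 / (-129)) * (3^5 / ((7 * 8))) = -7209 / 344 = -20.96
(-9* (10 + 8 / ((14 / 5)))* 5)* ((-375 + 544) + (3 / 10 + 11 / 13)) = -8958195 / 91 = -98441.70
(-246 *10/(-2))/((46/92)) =2460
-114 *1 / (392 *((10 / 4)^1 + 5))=-19 / 490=-0.04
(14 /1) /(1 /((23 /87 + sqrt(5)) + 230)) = 14 * sqrt(5) + 280462 /87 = 3255.01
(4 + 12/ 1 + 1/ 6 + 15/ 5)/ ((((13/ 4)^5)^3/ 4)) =246960619520/ 153557679042272271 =0.00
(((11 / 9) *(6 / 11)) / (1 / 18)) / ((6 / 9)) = 18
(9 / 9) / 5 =1 / 5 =0.20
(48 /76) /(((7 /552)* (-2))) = -3312 /133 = -24.90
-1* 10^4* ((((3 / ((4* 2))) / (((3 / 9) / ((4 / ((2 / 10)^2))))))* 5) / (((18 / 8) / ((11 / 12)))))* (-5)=34375000 / 3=11458333.33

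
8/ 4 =2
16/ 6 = 8/ 3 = 2.67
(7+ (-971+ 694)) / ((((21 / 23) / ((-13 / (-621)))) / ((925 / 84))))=-60125 / 882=-68.17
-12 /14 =-6 /7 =-0.86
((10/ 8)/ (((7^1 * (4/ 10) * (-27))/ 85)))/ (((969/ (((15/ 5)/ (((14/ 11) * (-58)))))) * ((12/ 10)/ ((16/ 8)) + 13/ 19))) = 6875/ 149784768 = 0.00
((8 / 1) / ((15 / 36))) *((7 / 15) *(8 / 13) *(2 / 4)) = 896 / 325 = 2.76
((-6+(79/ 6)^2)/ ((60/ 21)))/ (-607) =-8435/ 87408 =-0.10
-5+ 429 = 424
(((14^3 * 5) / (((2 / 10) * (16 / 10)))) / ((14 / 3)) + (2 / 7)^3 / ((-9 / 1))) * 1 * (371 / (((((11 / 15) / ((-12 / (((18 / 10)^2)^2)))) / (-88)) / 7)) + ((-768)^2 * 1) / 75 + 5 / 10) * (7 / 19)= 752817172386814601 / 610829100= 1232451388.43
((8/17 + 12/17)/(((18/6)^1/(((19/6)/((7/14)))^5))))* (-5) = -247609900/12393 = -19979.82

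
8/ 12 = 2/ 3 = 0.67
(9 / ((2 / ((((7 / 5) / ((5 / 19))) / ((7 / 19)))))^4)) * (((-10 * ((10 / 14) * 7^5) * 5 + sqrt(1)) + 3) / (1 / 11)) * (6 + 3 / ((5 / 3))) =-19680126615429160023 / 15625000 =-1259528103387.47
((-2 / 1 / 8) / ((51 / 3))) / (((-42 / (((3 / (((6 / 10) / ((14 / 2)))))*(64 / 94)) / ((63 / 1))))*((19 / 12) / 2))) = 160 / 956403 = 0.00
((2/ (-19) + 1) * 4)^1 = 68/ 19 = 3.58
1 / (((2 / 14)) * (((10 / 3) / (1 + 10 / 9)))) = 133 / 30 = 4.43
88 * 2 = 176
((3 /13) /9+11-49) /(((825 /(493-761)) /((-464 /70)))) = -92082656 /1126125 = -81.77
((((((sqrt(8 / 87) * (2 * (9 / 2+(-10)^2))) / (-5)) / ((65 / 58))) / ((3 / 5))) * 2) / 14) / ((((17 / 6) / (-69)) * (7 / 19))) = 730664 * sqrt(174) / 54145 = 178.01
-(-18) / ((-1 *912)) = -3 / 152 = -0.02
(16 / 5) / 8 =2 / 5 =0.40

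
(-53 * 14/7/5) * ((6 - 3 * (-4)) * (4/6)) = -1272/5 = -254.40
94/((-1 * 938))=-0.10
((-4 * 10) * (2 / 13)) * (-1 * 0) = 0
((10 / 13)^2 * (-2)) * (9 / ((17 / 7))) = -12600 / 2873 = -4.39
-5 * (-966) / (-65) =-966 / 13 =-74.31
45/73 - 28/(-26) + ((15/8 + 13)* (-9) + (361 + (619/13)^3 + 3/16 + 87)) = 277833239089/2566096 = 108270.79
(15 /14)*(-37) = -555 /14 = -39.64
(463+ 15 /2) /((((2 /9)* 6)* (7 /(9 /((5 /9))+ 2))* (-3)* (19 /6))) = -36699 /380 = -96.58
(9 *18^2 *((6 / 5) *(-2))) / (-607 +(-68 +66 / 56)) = 326592 / 31445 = 10.39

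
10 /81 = 0.12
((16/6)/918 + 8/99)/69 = 1268/1045143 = 0.00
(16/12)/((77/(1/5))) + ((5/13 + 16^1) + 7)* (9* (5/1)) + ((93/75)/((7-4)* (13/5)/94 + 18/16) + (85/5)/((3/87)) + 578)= 1609731735/757757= 2124.34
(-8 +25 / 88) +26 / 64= -2573 / 352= -7.31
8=8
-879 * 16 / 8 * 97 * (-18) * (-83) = -254765844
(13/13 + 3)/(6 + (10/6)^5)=972/4583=0.21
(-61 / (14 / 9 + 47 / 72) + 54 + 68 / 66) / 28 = 1712 / 1749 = 0.98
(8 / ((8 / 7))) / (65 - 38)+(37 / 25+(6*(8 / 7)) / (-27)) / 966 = 132127 / 507150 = 0.26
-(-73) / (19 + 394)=73 / 413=0.18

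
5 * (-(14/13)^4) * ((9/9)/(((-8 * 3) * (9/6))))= 48020/257049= 0.19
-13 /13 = -1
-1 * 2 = -2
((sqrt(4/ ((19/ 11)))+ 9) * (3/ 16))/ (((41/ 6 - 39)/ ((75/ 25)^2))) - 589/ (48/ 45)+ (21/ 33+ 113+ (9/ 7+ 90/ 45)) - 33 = -468.82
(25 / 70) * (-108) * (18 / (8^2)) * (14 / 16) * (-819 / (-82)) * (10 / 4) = -237.02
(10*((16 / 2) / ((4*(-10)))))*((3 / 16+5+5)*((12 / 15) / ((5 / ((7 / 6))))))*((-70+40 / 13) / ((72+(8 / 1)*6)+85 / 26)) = 2.06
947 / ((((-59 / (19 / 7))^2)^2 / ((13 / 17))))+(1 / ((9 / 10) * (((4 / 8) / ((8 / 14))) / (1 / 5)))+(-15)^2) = 1002698446720760 / 4451348915433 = 225.26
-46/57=-0.81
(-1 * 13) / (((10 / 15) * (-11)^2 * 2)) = -39 / 484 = -0.08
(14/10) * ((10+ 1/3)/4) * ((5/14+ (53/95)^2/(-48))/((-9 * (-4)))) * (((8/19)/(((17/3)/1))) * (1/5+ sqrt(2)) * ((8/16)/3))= 32963447/377793720000+ 32963447 * sqrt(2)/75558744000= 0.00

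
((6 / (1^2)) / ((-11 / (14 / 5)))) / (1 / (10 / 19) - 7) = 56 / 187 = 0.30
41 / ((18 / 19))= 779 / 18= 43.28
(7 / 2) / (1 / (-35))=-245 / 2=-122.50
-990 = -990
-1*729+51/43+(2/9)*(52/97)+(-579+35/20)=-195945295/150156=-1304.94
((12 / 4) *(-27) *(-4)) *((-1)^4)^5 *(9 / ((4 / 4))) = 2916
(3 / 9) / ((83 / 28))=28 / 249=0.11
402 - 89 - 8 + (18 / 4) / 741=150673 / 494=305.01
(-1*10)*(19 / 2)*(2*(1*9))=-1710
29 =29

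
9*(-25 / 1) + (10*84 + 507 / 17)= 10962 / 17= 644.82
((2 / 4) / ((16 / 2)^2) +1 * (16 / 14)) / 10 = 1031 / 8960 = 0.12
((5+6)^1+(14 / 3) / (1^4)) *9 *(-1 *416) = -58656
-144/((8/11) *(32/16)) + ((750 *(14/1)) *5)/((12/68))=297401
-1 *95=-95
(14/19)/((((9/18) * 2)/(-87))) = -1218/19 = -64.11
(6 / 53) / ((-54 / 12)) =-4 / 159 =-0.03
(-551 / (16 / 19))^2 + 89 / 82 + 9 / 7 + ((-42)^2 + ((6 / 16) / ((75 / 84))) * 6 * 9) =789665849199 / 1836800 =429913.90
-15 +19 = 4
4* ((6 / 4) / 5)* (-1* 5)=-6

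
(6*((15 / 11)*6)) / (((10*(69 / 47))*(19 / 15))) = 12690 / 4807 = 2.64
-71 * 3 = -213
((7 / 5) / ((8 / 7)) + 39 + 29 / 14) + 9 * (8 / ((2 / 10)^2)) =515843 / 280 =1842.30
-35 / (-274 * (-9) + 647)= -35 / 3113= -0.01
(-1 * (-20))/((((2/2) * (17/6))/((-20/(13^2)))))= -2400/2873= -0.84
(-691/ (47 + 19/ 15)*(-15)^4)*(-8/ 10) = 104945625/ 181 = 579810.08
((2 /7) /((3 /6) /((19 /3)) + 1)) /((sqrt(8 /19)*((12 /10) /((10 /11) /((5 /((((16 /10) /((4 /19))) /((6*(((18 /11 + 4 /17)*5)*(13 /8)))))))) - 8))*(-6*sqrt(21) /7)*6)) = 3235738*sqrt(798) /793303875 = 0.12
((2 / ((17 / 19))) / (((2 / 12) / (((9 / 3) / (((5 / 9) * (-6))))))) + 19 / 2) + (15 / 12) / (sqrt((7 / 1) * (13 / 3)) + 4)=-21341 / 7310 + 5 * sqrt(273) / 172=-2.44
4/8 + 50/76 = 22/19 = 1.16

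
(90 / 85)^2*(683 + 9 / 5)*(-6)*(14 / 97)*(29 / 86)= -1351219968 / 6027095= -224.19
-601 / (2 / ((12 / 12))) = -300.50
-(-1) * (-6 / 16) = -3 / 8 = -0.38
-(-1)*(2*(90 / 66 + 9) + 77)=1075 / 11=97.73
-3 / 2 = -1.50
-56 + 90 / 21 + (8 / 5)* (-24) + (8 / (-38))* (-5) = -59226 / 665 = -89.06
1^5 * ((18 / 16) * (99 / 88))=81 / 64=1.27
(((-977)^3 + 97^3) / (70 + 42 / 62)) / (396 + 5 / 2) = -57763053920 / 1746227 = -33078.78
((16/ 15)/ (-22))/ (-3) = 8/ 495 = 0.02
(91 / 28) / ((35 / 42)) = 3.90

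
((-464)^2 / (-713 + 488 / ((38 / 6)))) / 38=-8.91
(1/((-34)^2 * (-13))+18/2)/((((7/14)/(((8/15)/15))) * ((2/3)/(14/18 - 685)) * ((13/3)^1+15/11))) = -4580816119/39730275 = -115.30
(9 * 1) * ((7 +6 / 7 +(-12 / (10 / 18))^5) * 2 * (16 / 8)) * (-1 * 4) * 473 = 7005509470940112 / 21875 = 320251861528.69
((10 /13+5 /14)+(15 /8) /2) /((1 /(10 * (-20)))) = -75125 /182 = -412.77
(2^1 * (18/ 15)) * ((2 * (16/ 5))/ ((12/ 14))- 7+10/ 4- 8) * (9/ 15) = -906/ 125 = -7.25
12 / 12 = 1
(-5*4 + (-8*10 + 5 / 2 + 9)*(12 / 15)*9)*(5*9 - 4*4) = -74414 / 5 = -14882.80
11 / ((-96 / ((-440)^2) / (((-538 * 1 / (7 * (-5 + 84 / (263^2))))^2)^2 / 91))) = -127621295942860196754098714220776800 / 9368257716624111891017534193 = -13622735.39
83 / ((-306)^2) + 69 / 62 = 3233015 / 2902716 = 1.11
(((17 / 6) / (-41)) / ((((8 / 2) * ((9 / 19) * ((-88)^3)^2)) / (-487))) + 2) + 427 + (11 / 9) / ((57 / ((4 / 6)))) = 100572734815746969613 / 234427467775868928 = 429.01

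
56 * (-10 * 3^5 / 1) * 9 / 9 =-136080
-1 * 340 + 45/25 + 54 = -1421/5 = -284.20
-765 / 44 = -17.39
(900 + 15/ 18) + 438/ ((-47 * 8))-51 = 478649/ 564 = 848.67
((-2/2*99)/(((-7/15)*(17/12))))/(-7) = -21.39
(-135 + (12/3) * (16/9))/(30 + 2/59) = -67909/15948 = -4.26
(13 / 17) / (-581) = -13 / 9877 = -0.00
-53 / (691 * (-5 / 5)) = 53 / 691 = 0.08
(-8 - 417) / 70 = -85 / 14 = -6.07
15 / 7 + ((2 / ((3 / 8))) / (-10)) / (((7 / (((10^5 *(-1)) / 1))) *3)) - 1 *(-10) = 160765 / 63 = 2551.83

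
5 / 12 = 0.42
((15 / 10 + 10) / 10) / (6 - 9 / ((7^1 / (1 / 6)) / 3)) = 161 / 750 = 0.21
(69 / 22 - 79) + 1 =-1647 / 22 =-74.86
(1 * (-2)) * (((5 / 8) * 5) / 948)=-25 / 3792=-0.01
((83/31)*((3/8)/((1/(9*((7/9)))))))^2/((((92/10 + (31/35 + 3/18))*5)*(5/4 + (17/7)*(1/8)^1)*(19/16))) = 0.52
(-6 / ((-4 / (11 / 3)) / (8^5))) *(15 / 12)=225280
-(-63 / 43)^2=-2.15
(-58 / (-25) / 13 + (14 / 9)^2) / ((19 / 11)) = 1.50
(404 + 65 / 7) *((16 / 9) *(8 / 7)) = 370304 / 441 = 839.69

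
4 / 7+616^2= 2656196 / 7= 379456.57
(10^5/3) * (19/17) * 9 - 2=5699966/17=335292.12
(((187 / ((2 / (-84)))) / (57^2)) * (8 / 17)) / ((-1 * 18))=616 / 9747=0.06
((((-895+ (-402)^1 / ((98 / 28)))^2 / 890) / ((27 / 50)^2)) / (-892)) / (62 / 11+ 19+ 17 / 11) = -68709796375 / 408357899712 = -0.17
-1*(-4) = 4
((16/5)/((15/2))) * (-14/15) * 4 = -1792/1125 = -1.59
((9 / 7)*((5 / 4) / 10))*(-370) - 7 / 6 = -5093 / 84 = -60.63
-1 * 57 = -57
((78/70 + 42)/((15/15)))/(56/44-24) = -16599/8750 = -1.90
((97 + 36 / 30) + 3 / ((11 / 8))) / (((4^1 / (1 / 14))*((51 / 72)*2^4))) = 16563 / 104720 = 0.16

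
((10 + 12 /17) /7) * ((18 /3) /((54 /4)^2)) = 208 /4131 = 0.05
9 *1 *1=9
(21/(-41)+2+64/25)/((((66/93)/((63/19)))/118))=478076823/214225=2231.66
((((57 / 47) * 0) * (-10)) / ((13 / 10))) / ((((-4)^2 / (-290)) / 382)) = 0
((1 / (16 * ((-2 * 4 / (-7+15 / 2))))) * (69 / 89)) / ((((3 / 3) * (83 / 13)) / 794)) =-356109 / 945536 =-0.38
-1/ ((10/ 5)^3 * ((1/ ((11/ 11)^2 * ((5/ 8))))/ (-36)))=45/ 16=2.81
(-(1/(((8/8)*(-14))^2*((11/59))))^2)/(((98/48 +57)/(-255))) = 0.00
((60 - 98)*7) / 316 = -133 / 158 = -0.84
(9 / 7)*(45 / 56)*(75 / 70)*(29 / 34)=176175 / 186592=0.94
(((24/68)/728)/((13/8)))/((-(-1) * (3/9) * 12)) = 3/40222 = 0.00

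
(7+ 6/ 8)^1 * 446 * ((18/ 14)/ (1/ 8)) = 248868/ 7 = 35552.57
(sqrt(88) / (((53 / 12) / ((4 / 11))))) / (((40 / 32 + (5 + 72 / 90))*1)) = 0.11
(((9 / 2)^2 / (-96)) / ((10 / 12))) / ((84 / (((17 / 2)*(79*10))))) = -36261 / 1792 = -20.23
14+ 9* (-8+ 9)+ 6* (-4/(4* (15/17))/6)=328/15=21.87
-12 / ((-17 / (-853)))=-10236 / 17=-602.12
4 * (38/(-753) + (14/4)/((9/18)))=20932/753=27.80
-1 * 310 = -310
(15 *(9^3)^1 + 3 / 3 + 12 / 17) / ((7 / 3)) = 557772 / 119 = 4687.16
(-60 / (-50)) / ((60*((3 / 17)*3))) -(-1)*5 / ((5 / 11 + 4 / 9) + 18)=254557 / 841950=0.30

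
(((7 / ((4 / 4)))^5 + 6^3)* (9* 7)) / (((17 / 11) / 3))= 35390817 / 17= 2081812.76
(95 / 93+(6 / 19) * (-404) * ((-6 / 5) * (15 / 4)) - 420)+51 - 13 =341255 / 1767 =193.13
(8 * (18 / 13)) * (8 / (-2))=-576 / 13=-44.31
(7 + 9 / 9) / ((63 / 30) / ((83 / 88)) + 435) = 3320 / 181449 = 0.02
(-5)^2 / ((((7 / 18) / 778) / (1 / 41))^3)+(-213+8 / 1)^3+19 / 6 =-810010966029493 / 141839418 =-5710760.64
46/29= 1.59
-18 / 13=-1.38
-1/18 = -0.06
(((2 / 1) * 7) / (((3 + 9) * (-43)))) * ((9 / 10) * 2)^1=-21 / 430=-0.05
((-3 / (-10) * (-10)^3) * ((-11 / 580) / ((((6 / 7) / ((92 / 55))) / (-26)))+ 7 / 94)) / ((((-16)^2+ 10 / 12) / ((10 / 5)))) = -5087208 / 2100383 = -2.42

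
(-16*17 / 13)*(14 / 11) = -3808 / 143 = -26.63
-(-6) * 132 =792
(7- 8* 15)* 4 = -452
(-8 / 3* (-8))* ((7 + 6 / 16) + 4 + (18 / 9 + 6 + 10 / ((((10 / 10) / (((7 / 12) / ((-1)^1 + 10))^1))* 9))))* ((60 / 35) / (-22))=-604880 / 18711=-32.33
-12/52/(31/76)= -228/403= -0.57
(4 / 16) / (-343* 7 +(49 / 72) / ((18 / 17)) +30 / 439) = -0.00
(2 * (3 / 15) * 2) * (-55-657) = -2848 / 5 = -569.60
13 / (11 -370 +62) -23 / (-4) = 6779 / 1188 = 5.71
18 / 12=3 / 2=1.50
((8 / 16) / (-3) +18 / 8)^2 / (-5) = -125 / 144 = -0.87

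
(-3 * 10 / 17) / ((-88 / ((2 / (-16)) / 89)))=-15 / 532576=-0.00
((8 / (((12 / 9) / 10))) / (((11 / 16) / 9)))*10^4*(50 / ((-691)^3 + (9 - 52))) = -2160000000 / 1814666777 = -1.19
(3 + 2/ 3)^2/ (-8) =-121/ 72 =-1.68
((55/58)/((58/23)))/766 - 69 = -177799591/2576824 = -69.00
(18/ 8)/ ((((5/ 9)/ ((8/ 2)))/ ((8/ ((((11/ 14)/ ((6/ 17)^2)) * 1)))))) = 326592/ 15895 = 20.55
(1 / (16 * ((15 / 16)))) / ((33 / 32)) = 32 / 495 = 0.06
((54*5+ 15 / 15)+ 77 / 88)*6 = 6525 / 4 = 1631.25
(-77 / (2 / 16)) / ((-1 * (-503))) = -616 / 503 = -1.22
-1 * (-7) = 7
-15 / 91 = -0.16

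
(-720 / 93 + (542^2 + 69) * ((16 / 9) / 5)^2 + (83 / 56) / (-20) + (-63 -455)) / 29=514942531247 / 407786400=1262.78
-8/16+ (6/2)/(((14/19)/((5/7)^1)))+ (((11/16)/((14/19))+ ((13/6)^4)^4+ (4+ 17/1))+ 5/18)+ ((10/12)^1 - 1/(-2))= 32609001351612606577/138234385465344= 235896.45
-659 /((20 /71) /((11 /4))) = -514679 /80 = -6433.49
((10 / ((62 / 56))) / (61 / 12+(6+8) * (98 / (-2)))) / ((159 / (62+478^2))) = -255971520 / 13424953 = -19.07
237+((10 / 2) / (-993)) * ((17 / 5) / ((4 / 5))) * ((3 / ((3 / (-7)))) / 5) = 941483 / 3972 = 237.03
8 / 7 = 1.14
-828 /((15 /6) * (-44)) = 414 /55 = 7.53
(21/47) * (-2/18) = -0.05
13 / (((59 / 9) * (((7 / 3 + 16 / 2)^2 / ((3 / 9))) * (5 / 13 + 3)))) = 4563 / 2494756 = 0.00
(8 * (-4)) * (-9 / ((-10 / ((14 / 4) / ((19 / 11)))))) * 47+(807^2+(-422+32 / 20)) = 61568149 / 95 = 648085.78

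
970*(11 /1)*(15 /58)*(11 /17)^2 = 9683025 /8381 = 1155.35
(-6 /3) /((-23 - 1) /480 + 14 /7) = -40 /39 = -1.03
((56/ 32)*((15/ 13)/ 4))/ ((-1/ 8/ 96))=-5040/ 13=-387.69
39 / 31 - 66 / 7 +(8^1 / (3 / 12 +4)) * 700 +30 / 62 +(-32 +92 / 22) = 52028050 / 40579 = 1282.14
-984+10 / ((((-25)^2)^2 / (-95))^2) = -1201171874278 / 1220703125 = -984.00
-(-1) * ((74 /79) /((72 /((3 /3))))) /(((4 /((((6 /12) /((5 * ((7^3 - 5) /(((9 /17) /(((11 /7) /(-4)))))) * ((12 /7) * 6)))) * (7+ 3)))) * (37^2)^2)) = -49 /72842200681536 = -0.00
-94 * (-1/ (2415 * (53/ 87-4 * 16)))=-2726/ 4439575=-0.00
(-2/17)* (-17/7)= 2/7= 0.29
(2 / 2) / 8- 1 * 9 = -71 / 8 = -8.88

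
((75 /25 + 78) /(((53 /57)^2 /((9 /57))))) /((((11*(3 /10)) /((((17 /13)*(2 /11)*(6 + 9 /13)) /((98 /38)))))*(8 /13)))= 1946134755 /433018586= 4.49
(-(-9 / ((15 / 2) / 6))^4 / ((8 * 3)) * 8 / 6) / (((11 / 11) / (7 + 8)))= -279936 / 125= -2239.49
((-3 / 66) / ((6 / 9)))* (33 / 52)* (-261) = 2349 / 208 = 11.29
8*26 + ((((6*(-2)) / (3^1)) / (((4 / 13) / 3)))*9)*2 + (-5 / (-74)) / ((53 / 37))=-52359 / 106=-493.95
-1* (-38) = 38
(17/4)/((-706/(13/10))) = -221/28240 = -0.01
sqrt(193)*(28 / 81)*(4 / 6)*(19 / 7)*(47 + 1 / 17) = 121600*sqrt(193) / 4131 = 408.94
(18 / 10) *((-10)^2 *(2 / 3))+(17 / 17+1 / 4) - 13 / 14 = 3369 / 28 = 120.32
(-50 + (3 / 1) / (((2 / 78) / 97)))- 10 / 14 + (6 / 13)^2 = 13366124 / 1183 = 11298.50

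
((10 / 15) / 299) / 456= 1 / 204516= 0.00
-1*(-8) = 8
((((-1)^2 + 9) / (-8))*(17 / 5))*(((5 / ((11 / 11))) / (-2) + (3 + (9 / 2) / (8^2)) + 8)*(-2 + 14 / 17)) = 5485 / 128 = 42.85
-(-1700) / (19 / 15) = 25500 / 19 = 1342.11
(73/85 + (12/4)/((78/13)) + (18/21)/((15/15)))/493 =0.00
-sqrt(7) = -2.65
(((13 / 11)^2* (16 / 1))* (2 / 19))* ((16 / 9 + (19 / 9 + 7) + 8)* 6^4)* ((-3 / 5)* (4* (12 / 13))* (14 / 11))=-4106059776 / 25289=-162365.45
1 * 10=10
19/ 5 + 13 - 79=-311/ 5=-62.20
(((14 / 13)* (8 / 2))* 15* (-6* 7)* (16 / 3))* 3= -564480 / 13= -43421.54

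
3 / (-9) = -1 / 3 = -0.33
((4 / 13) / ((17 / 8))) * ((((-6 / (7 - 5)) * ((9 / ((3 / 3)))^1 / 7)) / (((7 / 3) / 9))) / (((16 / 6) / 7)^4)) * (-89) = 9103.25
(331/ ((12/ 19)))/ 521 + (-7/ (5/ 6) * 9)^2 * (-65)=-371497.39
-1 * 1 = -1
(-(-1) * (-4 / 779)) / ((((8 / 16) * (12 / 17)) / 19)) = -0.28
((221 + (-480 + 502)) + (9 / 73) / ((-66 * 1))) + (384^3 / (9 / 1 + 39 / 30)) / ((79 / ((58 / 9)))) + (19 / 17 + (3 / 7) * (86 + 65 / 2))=348921043237934 / 777547309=448745.74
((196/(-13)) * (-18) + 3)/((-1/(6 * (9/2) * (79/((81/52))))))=-375724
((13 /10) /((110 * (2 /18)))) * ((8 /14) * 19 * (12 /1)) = 26676 /1925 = 13.86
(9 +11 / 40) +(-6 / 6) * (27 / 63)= 2477 / 280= 8.85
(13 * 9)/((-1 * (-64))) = 117/64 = 1.83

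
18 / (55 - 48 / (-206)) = 1854 / 5689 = 0.33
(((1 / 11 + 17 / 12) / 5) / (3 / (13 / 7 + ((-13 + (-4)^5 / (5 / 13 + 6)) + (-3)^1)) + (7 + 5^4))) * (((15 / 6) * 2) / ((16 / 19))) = 383397181 / 135344751168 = 0.00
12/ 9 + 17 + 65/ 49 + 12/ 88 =64021/ 3234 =19.80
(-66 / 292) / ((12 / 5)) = -55 / 584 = -0.09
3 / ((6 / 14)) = 7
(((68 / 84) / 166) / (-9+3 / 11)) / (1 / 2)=-187 / 167328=-0.00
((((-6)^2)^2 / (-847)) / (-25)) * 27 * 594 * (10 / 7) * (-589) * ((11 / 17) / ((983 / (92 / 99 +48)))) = -171147831552 / 6433735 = -26601.63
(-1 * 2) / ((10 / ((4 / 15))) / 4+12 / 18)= -48 / 241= -0.20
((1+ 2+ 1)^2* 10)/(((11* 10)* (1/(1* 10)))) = 160/11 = 14.55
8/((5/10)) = 16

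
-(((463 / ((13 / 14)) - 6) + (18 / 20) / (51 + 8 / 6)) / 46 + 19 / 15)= -11.98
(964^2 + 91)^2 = 863760195769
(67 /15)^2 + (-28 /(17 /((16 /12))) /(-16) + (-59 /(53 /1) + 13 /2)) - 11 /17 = 10066553 /405450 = 24.83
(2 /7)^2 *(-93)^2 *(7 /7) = 34596 /49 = 706.04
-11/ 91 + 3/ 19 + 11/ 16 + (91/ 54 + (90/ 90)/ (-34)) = 30224377/ 12697776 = 2.38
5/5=1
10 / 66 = 0.15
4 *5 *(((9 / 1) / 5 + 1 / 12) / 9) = 113 / 27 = 4.19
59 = 59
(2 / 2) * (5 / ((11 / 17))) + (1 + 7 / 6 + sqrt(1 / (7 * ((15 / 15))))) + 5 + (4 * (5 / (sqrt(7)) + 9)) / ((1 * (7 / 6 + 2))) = 139 * sqrt(7) / 133 + 32933 / 1254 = 29.03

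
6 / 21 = 2 / 7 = 0.29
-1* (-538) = 538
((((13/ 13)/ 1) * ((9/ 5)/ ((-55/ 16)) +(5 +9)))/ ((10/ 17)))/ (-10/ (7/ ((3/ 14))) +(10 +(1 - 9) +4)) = 4.02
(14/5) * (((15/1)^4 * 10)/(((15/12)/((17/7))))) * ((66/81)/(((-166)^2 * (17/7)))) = 231000/6889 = 33.53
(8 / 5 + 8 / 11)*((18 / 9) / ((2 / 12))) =1536 / 55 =27.93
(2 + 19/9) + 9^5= 531478/9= 59053.11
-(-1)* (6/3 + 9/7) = 23/7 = 3.29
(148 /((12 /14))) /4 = 259 /6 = 43.17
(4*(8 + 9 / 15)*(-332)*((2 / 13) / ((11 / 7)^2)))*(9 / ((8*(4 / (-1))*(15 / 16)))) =213.46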